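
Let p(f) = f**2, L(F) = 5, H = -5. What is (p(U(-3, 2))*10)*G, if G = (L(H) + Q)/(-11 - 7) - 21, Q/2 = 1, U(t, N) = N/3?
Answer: -7700/81 ≈ -95.062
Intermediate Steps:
U(t, N) = N/3 (U(t, N) = N*(1/3) = N/3)
Q = 2 (Q = 2*1 = 2)
G = -385/18 (G = (5 + 2)/(-11 - 7) - 21 = 7/(-18) - 21 = 7*(-1/18) - 21 = -7/18 - 21 = -385/18 ≈ -21.389)
(p(U(-3, 2))*10)*G = (((1/3)*2)**2*10)*(-385/18) = ((2/3)**2*10)*(-385/18) = ((4/9)*10)*(-385/18) = (40/9)*(-385/18) = -7700/81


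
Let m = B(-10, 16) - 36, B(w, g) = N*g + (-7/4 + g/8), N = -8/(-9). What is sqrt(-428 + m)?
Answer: I*sqrt(16183)/6 ≈ 21.202*I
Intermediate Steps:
N = 8/9 (N = -8*(-1/9) = 8/9 ≈ 0.88889)
B(w, g) = -7/4 + 73*g/72 (B(w, g) = 8*g/9 + (-7/4 + g/8) = -7/4 + 73*g/72)
m = -775/36 (m = (-7/4 + (73/72)*16) - 36 = (-7/4 + 146/9) - 36 = 521/36 - 36 = -775/36 ≈ -21.528)
sqrt(-428 + m) = sqrt(-428 - 775/36) = sqrt(-16183/36) = I*sqrt(16183)/6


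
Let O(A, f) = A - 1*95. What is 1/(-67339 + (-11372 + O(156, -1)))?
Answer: -1/78650 ≈ -1.2715e-5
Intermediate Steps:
O(A, f) = -95 + A (O(A, f) = A - 95 = -95 + A)
1/(-67339 + (-11372 + O(156, -1))) = 1/(-67339 + (-11372 + (-95 + 156))) = 1/(-67339 + (-11372 + 61)) = 1/(-67339 - 11311) = 1/(-78650) = -1/78650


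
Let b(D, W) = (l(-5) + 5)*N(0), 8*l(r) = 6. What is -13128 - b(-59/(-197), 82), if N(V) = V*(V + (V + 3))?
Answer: -13128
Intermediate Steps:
l(r) = 3/4 (l(r) = (1/8)*6 = 3/4)
N(V) = V*(3 + 2*V) (N(V) = V*(V + (3 + V)) = V*(3 + 2*V))
b(D, W) = 0 (b(D, W) = (3/4 + 5)*(0*(3 + 2*0)) = 23*(0*(3 + 0))/4 = 23*(0*3)/4 = (23/4)*0 = 0)
-13128 - b(-59/(-197), 82) = -13128 - 1*0 = -13128 + 0 = -13128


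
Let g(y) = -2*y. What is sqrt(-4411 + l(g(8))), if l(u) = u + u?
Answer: I*sqrt(4443) ≈ 66.656*I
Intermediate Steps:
l(u) = 2*u
sqrt(-4411 + l(g(8))) = sqrt(-4411 + 2*(-2*8)) = sqrt(-4411 + 2*(-16)) = sqrt(-4411 - 32) = sqrt(-4443) = I*sqrt(4443)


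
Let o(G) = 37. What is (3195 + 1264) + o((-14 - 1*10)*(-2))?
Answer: 4496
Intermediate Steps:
(3195 + 1264) + o((-14 - 1*10)*(-2)) = (3195 + 1264) + 37 = 4459 + 37 = 4496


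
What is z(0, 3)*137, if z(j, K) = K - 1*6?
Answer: -411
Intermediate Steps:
z(j, K) = -6 + K (z(j, K) = K - 6 = -6 + K)
z(0, 3)*137 = (-6 + 3)*137 = -3*137 = -411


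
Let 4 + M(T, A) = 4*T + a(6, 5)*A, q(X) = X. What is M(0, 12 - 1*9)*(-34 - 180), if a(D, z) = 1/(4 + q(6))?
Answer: 3959/5 ≈ 791.80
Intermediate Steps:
a(D, z) = 1/10 (a(D, z) = 1/(4 + 6) = 1/10)
M(T, A) = -4 + 4*T + A/10 (M(T, A) = -4 + (4*T + A/10) = -4 + 4*T + A/10)
M(0, 12 - 1*9)*(-34 - 180) = (-4 + 4*0 + (12 - 1*9)/10)*(-34 - 180) = (-4 + 0 + (12 - 9)/10)*(-214) = (-4 + 0 + (1/10)*3)*(-214) = (-4 + 0 + 3/10)*(-214) = -37/10*(-214) = 3959/5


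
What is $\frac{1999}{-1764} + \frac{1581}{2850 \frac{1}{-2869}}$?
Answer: $- \frac{70236889}{44100} \approx -1592.7$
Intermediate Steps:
$\frac{1999}{-1764} + \frac{1581}{2850 \frac{1}{-2869}} = 1999 \left(- \frac{1}{1764}\right) + \frac{1581}{2850 \left(- \frac{1}{2869}\right)} = - \frac{1999}{1764} + \frac{1581}{- \frac{150}{151}} = - \frac{1999}{1764} + 1581 \left(- \frac{151}{150}\right) = - \frac{1999}{1764} - \frac{79577}{50} = - \frac{70236889}{44100}$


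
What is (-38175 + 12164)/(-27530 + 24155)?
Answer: 26011/3375 ≈ 7.7070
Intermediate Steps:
(-38175 + 12164)/(-27530 + 24155) = -26011/(-3375) = -26011*(-1/3375) = 26011/3375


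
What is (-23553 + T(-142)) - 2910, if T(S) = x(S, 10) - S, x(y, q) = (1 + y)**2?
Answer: -6440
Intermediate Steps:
T(S) = (1 + S)**2 - S
(-23553 + T(-142)) - 2910 = (-23553 + ((1 - 142)**2 - 1*(-142))) - 2910 = (-23553 + ((-141)**2 + 142)) - 2910 = (-23553 + (19881 + 142)) - 2910 = (-23553 + 20023) - 2910 = -3530 - 2910 = -6440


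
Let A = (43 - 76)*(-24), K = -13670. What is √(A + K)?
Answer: I*√12878 ≈ 113.48*I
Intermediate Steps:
A = 792 (A = -33*(-24) = 792)
√(A + K) = √(792 - 13670) = √(-12878) = I*√12878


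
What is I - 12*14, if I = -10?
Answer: -178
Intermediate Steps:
I - 12*14 = -10 - 12*14 = -10 - 168 = -178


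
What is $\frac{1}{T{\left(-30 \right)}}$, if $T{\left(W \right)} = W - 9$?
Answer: $- \frac{1}{39} \approx -0.025641$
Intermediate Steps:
$T{\left(W \right)} = -9 + W$
$\frac{1}{T{\left(-30 \right)}} = \frac{1}{-9 - 30} = \frac{1}{-39} = - \frac{1}{39}$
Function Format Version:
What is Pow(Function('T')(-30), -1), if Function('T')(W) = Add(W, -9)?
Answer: Rational(-1, 39) ≈ -0.025641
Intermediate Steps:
Function('T')(W) = Add(-9, W)
Pow(Function('T')(-30), -1) = Pow(Add(-9, -30), -1) = Pow(-39, -1) = Rational(-1, 39)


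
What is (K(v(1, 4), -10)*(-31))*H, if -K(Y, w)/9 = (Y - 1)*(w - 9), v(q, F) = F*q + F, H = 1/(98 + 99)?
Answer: -37107/197 ≈ -188.36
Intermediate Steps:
H = 1/197 ≈ 0.0050761
v(q, F) = F + F*q
K(Y, w) = -9*(-1 + Y)*(-9 + w) (K(Y, w) = -9*(Y - 1)*(w - 9) = -9*(-1 + Y)*(-9 + w))
(K(v(1, 4), -10)*(-31))*H = ((-81 + 9*(-10) + 81*(4*(1 + 1)) - 9*4*(1 + 1)*(-10))*(-31))*(1/197) = ((-81 - 90 + 81*(4*2) - 9*4*2*(-10))*(-31))*(1/197) = ((-81 - 90 + 81*8 - 9*8*(-10))*(-31))*(1/197) = ((-81 - 90 + 648 + 720)*(-31))*(1/197) = (1197*(-31))*(1/197) = -37107*1/197 = -37107/197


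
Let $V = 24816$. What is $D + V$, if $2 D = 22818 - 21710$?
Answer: $25370$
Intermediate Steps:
$D = 554$ ($D = \frac{22818 - 21710}{2} = \frac{1}{2} \cdot 1108 = 554$)
$D + V = 554 + 24816 = 25370$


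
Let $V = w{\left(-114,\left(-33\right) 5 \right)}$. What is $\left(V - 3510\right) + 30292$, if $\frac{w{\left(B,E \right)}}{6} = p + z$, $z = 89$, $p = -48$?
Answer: $27028$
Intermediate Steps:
$w{\left(B,E \right)} = 246$ ($w{\left(B,E \right)} = 6 \left(-48 + 89\right) = 6 \cdot 41 = 246$)
$V = 246$
$\left(V - 3510\right) + 30292 = \left(246 - 3510\right) + 30292 = -3264 + 30292 = 27028$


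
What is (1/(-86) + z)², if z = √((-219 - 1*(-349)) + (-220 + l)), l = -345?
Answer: (1 - 86*I*√435)²/7396 ≈ -435.0 - 0.48504*I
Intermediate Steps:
z = I*√435 (z = √((-219 - 1*(-349)) + (-220 - 345)) = √((-219 + 349) - 565) = √(130 - 565) = √(-435) = I*√435 ≈ 20.857*I)
(1/(-86) + z)² = (1/(-86) + I*√435)² = (-1/86 + I*√435)²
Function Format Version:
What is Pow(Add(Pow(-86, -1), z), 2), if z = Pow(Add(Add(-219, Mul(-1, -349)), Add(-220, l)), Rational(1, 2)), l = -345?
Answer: Mul(Rational(1, 7396), Pow(Add(1, Mul(-86, I, Pow(435, Rational(1, 2)))), 2)) ≈ Add(-435.00, Mul(-0.48504, I))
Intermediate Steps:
z = Mul(I, Pow(435, Rational(1, 2))) (z = Pow(Add(Add(-219, Mul(-1, -349)), Add(-220, -345)), Rational(1, 2)) = Pow(Add(Add(-219, 349), -565), Rational(1, 2)) = Pow(Add(130, -565), Rational(1, 2)) = Pow(-435, Rational(1, 2)) = Mul(I, Pow(435, Rational(1, 2))) ≈ Mul(20.857, I))
Pow(Add(Pow(-86, -1), z), 2) = Pow(Add(Pow(-86, -1), Mul(I, Pow(435, Rational(1, 2)))), 2) = Pow(Add(Rational(-1, 86), Mul(I, Pow(435, Rational(1, 2)))), 2)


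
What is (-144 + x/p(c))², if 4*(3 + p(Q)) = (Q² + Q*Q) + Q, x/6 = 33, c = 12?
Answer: 319225/16 ≈ 19952.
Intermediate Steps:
x = 198 (x = 6*33 = 198)
p(Q) = -3 + Q²/2 + Q/4 (p(Q) = -3 + ((Q² + Q*Q) + Q)/4 = -3 + ((Q² + Q²) + Q)/4 = -3 + (2*Q² + Q)/4 = -3 + (Q + 2*Q²)/4 = -3 + (Q²/2 + Q/4) = -3 + Q²/2 + Q/4)
(-144 + x/p(c))² = (-144 + 198/(-3 + (½)*12² + (¼)*12))² = (-144 + 198/(-3 + (½)*144 + 3))² = (-144 + 198/(-3 + 72 + 3))² = (-144 + 198/72)² = (-144 + 198*(1/72))² = (-144 + 11/4)² = (-565/4)² = 319225/16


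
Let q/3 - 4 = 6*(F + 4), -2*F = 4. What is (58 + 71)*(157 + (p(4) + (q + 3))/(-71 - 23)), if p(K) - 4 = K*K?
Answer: 1894623/94 ≈ 20156.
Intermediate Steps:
F = -2 (F = -1/2*4 = -2)
q = 48 (q = 12 + 3*(6*(-2 + 4)) = 12 + 3*(6*2) = 12 + 3*12 = 12 + 36 = 48)
p(K) = 4 + K**2 (p(K) = 4 + K*K = 4 + K**2)
(58 + 71)*(157 + (p(4) + (q + 3))/(-71 - 23)) = (58 + 71)*(157 + ((4 + 4**2) + (48 + 3))/(-71 - 23)) = 129*(157 + ((4 + 16) + 51)/(-94)) = 129*(157 + (20 + 51)*(-1/94)) = 129*(157 + 71*(-1/94)) = 129*(157 - 71/94) = 129*(14687/94) = 1894623/94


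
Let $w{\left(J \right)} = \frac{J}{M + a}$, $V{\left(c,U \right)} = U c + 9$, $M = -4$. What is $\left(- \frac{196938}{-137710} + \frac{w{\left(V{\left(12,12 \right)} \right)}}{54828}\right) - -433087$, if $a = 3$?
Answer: $\frac{181665289908033}{419464660} \approx 4.3309 \cdot 10^{5}$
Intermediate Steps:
$V{\left(c,U \right)} = 9 + U c$
$w{\left(J \right)} = - J$ ($w{\left(J \right)} = \frac{J}{-4 + 3} = \frac{J}{-1} = J \left(-1\right) = - J$)
$\left(- \frac{196938}{-137710} + \frac{w{\left(V{\left(12,12 \right)} \right)}}{54828}\right) - -433087 = \left(- \frac{196938}{-137710} + \frac{\left(-1\right) \left(9 + 12 \cdot 12\right)}{54828}\right) - -433087 = \left(\left(-196938\right) \left(- \frac{1}{137710}\right) + - (9 + 144) \frac{1}{54828}\right) + 433087 = \left(\frac{98469}{68855} + \left(-1\right) 153 \cdot \frac{1}{54828}\right) + 433087 = \left(\frac{98469}{68855} - \frac{17}{6092}\right) + 433087 = \frac{598702613}{419464660} + 433087 = \frac{181665289908033}{419464660}$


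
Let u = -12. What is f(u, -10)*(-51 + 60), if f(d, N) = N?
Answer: -90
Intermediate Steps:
f(u, -10)*(-51 + 60) = -10*(-51 + 60) = -10*9 = -90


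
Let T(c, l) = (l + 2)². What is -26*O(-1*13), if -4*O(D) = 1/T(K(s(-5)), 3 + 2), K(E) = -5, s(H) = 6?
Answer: 13/98 ≈ 0.13265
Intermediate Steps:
T(c, l) = (2 + l)²
O(D) = -1/196 (O(D) = -1/(4*(2 + (3 + 2))²) = -1/(4*(2 + 5)²) = -1/(4*(7²)) = -¼/49 = -¼*1/49 = -1/196)
-26*O(-1*13) = -26*(-1/196) = 13/98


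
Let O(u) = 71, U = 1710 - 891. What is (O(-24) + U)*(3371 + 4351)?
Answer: 6872580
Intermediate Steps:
U = 819
(O(-24) + U)*(3371 + 4351) = (71 + 819)*(3371 + 4351) = 890*7722 = 6872580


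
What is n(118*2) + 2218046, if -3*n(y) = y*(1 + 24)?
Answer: 6648238/3 ≈ 2.2161e+6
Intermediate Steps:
n(y) = -25*y/3 (n(y) = -y*(1 + 24)/3 = -y*25/3 = -25*y/3)
n(118*2) + 2218046 = -2950*2/3 + 2218046 = -25/3*236 + 2218046 = -5900/3 + 2218046 = 6648238/3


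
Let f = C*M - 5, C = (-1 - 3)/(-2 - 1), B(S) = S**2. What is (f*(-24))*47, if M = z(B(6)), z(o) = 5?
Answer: -1880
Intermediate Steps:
M = 5
C = 4/3 (C = -4/(-3) = -4*(-1/3) = 4/3 ≈ 1.3333)
f = 5/3 (f = (4/3)*5 - 5 = 20/3 - 5 = 5/3 ≈ 1.6667)
(f*(-24))*47 = ((5/3)*(-24))*47 = -40*47 = -1880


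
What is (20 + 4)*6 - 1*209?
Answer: -65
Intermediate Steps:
(20 + 4)*6 - 1*209 = 24*6 - 209 = 144 - 209 = -65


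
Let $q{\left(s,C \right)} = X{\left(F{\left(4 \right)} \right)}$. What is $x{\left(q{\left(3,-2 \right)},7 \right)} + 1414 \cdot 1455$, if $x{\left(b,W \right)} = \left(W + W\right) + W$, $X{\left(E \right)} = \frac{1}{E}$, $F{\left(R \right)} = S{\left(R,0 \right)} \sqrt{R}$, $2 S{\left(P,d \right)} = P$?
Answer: $2057391$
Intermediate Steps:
$S{\left(P,d \right)} = \frac{P}{2}$
$F{\left(R \right)} = \frac{R^{\frac{3}{2}}}{2}$ ($F{\left(R \right)} = \frac{R}{2} \sqrt{R} = \frac{R^{\frac{3}{2}}}{2}$)
$q{\left(s,C \right)} = \frac{1}{4}$ ($q{\left(s,C \right)} = \frac{1}{\frac{1}{2} \cdot 4^{\frac{3}{2}}} = \frac{1}{\frac{1}{2} \cdot 8} = \frac{1}{4}$)
$x{\left(b,W \right)} = 3 W$ ($x{\left(b,W \right)} = 2 W + W = 3 W$)
$x{\left(q{\left(3,-2 \right)},7 \right)} + 1414 \cdot 1455 = 3 \cdot 7 + 1414 \cdot 1455 = 21 + 2057370 = 2057391$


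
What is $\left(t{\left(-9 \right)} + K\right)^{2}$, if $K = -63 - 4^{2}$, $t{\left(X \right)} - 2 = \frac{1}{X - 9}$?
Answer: $\frac{1923769}{324} \approx 5937.6$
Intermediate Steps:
$t{\left(X \right)} = 2 + \frac{1}{-9 + X}$ ($t{\left(X \right)} = 2 + \frac{1}{X - 9} = 2 + \frac{1}{-9 + X}$)
$K = -79$ ($K = -63 - 16 = -79$)
$\left(t{\left(-9 \right)} + K\right)^{2} = \left(\frac{-17 + 2 \left(-9\right)}{-9 - 9} - 79\right)^{2} = \left(\frac{-17 - 18}{-18} - 79\right)^{2} = \left(\left(- \frac{1}{18}\right) \left(-35\right) - 79\right)^{2} = \left(\frac{35}{18} - 79\right)^{2} = \left(- \frac{1387}{18}\right)^{2} = \frac{1923769}{324}$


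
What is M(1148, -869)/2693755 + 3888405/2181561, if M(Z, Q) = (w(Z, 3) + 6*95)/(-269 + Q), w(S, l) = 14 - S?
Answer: 1986646712977059/1114593398178265 ≈ 1.7824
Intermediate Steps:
M(Z, Q) = (584 - Z)/(-269 + Q) (M(Z, Q) = ((14 - Z) + 6*95)/(-269 + Q) = ((14 - Z) + 570)/(-269 + Q) = (584 - Z)/(-269 + Q))
M(1148, -869)/2693755 + 3888405/2181561 = ((584 - 1*1148)/(-269 - 869))/2693755 + 3888405/2181561 = ((584 - 1148)/(-1138))*(1/2693755) + 3888405*(1/2181561) = -1/1138*(-564)*(1/2693755) + 1296135/727187 = (282/569)*(1/2693755) + 1296135/727187 = 282/1532746595 + 1296135/727187 = 1986646712977059/1114593398178265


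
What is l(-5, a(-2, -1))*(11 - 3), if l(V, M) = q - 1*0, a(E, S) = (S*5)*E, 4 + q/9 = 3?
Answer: -72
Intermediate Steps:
q = -9 (q = -36 + 9*3 = -36 + 27 = -9)
a(E, S) = 5*E*S (a(E, S) = (5*S)*E = 5*E*S)
l(V, M) = -9 (l(V, M) = -9 - 1*0 = -9 + 0 = -9)
l(-5, a(-2, -1))*(11 - 3) = -9*(11 - 3) = -9*8 = -72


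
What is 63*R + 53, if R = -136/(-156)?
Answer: 1403/13 ≈ 107.92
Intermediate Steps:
R = 34/39 (R = -136*(-1/156) = 34/39 ≈ 0.87179)
63*R + 53 = 63*(34/39) + 53 = 714/13 + 53 = 1403/13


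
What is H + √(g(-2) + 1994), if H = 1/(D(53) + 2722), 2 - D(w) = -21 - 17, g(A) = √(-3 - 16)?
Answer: 1/2762 + √(1994 + I*√19) ≈ 44.655 + 0.048807*I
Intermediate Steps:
g(A) = I*√19 (g(A) = √(-19) = I*√19)
D(w) = 40 (D(w) = 2 - (-21 - 17) = 2 - 1*(-38) = 2 + 38 = 40)
H = 1/2762 (H = 1/(40 + 2722) = 1/2762 ≈ 0.00036206)
H + √(g(-2) + 1994) = 1/2762 + √(I*√19 + 1994) = 1/2762 + √(1994 + I*√19)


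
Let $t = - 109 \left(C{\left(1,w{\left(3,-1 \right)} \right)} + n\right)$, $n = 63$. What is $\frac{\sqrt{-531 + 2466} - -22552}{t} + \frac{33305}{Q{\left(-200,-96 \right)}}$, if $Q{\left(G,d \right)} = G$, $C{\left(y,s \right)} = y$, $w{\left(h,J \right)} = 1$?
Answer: $- \frac{92518}{545} - \frac{3 \sqrt{215}}{6976} \approx -169.76$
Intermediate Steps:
$t = -6976$ ($t = - 109 \left(1 + 63\right) = \left(-109\right) 64 = -6976$)
$\frac{\sqrt{-531 + 2466} - -22552}{t} + \frac{33305}{Q{\left(-200,-96 \right)}} = \frac{\sqrt{-531 + 2466} - -22552}{-6976} + \frac{33305}{-200} = \left(\sqrt{1935} + 22552\right) \left(- \frac{1}{6976}\right) + 33305 \left(- \frac{1}{200}\right) = \left(3 \sqrt{215} + 22552\right) \left(- \frac{1}{6976}\right) - \frac{6661}{40} = \left(22552 + 3 \sqrt{215}\right) \left(- \frac{1}{6976}\right) - \frac{6661}{40} = \left(- \frac{2819}{872} - \frac{3 \sqrt{215}}{6976}\right) - \frac{6661}{40} = - \frac{92518}{545} - \frac{3 \sqrt{215}}{6976}$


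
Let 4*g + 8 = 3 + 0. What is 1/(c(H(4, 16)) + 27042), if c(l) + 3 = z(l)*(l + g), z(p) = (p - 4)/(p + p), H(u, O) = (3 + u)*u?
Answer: 28/757413 ≈ 3.6968e-5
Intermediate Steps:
H(u, O) = u*(3 + u)
z(p) = (-4 + p)/(2*p) (z(p) = (-4 + p)/((2*p)) = (-4 + p)*(1/(2*p)) = (-4 + p)/(2*p))
g = -5/4 (g = -2 + (3 + 0)/4 = -2 + (¼)*3 = -2 + ¾ = -5/4 ≈ -1.2500)
c(l) = -3 + (-4 + l)*(-5/4 + l)/(2*l) (c(l) = -3 + ((-4 + l)/(2*l))*(l - 5/4) = -3 + ((-4 + l)/(2*l))*(-5/4 + l) = -3 + (-4 + l)*(-5/4 + l)/(2*l))
1/(c(H(4, 16)) + 27042) = 1/((-45/8 + (4*(3 + 4))/2 + 5/(2*((4*(3 + 4))))) + 27042) = 1/((-45/8 + (4*7)/2 + 5/(2*((4*7)))) + 27042) = 1/((-45/8 + (½)*28 + (5/2)/28) + 27042) = 1/((-45/8 + 14 + (5/2)*(1/28)) + 27042) = 1/((-45/8 + 14 + 5/56) + 27042) = 1/(237/28 + 27042) = 1/(757413/28) = 28/757413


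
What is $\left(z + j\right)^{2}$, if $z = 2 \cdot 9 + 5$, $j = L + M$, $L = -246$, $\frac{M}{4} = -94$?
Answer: $358801$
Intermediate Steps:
$M = -376$ ($M = 4 \left(-94\right) = -376$)
$j = -622$ ($j = -246 - 376 = -622$)
$z = 23$ ($z = 18 + 5 = 23$)
$\left(z + j\right)^{2} = \left(23 - 622\right)^{2} = \left(-599\right)^{2} = 358801$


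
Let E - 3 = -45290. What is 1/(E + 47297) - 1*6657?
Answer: -13380569/2010 ≈ -6657.0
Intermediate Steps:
E = -45287 (E = 3 - 45290 = -45287)
1/(E + 47297) - 1*6657 = 1/(-45287 + 47297) - 1*6657 = 1/2010 - 6657 = -13380569/2010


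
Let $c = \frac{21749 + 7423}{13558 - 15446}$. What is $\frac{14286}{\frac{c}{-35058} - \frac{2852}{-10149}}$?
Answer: $\frac{799727037192288}{15755711003} \approx 50758.0$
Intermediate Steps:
$c = - \frac{7293}{472}$ ($c = \frac{29172}{-1888} = 29172 \left(- \frac{1}{1888}\right) = - \frac{7293}{472} \approx -15.451$)
$\frac{14286}{\frac{c}{-35058} - \frac{2852}{-10149}} = \frac{14286}{- \frac{7293}{472 \left(-35058\right)} - \frac{2852}{-10149}} = \frac{14286}{\left(- \frac{7293}{472}\right) \left(- \frac{1}{35058}\right) - - \frac{2852}{10149}} = \frac{14286}{\frac{2431}{5515792} + \frac{2852}{10149}} = \frac{14286}{\frac{15755711003}{55979773008}} = 14286 \cdot \frac{55979773008}{15755711003} = \frac{799727037192288}{15755711003}$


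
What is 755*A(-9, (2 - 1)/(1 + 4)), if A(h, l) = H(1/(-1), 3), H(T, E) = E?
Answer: 2265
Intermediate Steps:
A(h, l) = 3
755*A(-9, (2 - 1)/(1 + 4)) = 755*3 = 2265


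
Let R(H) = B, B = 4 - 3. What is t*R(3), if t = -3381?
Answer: -3381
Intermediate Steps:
B = 1
R(H) = 1
t*R(3) = -3381*1 = -3381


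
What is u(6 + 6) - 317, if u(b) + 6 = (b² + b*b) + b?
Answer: -23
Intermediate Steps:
u(b) = -6 + b + 2*b² (u(b) = -6 + ((b² + b*b) + b) = -6 + ((b² + b²) + b) = -6 + (2*b² + b) = -6 + (b + 2*b²) = -6 + b + 2*b²)
u(6 + 6) - 317 = (-6 + (6 + 6) + 2*(6 + 6)²) - 317 = (-6 + 12 + 2*12²) - 317 = (-6 + 12 + 2*144) - 317 = (-6 + 12 + 288) - 317 = 294 - 317 = -23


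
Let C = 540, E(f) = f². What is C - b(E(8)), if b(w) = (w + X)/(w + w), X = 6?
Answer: 34525/64 ≈ 539.45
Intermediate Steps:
b(w) = (6 + w)/(2*w) (b(w) = (w + 6)/(w + w) = (6 + w)/((2*w)) = (6 + w)*(1/(2*w)) = (6 + w)/(2*w))
C - b(E(8)) = 540 - (6 + 8²)/(2*(8²)) = 540 - (6 + 64)/(2*64) = 540 - 70/(2*64) = 540 - 1*35/64 = 540 - 35/64 = 34525/64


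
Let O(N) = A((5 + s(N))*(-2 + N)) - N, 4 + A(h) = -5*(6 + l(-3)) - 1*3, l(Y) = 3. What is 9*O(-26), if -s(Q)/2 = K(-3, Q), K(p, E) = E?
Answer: -234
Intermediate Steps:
s(Q) = -2*Q
A(h) = -52 (A(h) = -4 + (-5*(6 + 3) - 1*3) = -4 + (-5*9 - 3) = -4 + (-45 - 3) = -4 - 48 = -52)
O(N) = -52 - N
9*O(-26) = 9*(-52 - 1*(-26)) = 9*(-52 + 26) = 9*(-26) = -234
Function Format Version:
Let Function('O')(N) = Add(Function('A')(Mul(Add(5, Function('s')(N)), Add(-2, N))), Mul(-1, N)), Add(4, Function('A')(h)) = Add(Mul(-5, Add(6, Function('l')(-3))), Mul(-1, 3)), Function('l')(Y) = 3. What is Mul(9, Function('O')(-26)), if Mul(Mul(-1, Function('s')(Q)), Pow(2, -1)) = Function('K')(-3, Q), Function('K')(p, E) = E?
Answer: -234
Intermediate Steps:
Function('s')(Q) = Mul(-2, Q)
Function('A')(h) = -52 (Function('A')(h) = Add(-4, Add(Mul(-5, Add(6, 3)), Mul(-1, 3))) = Add(-4, Add(Mul(-5, 9), -3)) = Add(-4, Add(-45, -3)) = Add(-4, -48) = -52)
Function('O')(N) = Add(-52, Mul(-1, N))
Mul(9, Function('O')(-26)) = Mul(9, Add(-52, Mul(-1, -26))) = Mul(9, Add(-52, 26)) = Mul(9, -26) = -234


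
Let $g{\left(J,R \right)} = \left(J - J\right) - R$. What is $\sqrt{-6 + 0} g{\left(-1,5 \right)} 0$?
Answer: $0$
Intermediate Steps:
$g{\left(J,R \right)} = - R$ ($g{\left(J,R \right)} = 0 - R = - R$)
$\sqrt{-6 + 0} g{\left(-1,5 \right)} 0 = \sqrt{-6 + 0} \left(\left(-1\right) 5\right) 0 = \sqrt{-6} \left(-5\right) 0 = i \sqrt{6} \left(-5\right) 0 = - 5 i \sqrt{6} \cdot 0 = 0$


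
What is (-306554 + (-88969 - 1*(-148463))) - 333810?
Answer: -580870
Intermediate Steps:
(-306554 + (-88969 - 1*(-148463))) - 333810 = (-306554 + (-88969 + 148463)) - 333810 = (-306554 + 59494) - 333810 = -247060 - 333810 = -580870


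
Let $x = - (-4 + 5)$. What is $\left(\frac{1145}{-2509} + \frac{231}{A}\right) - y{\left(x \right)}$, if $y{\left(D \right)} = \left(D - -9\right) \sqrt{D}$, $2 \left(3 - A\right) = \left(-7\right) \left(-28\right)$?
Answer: $- \frac{688354}{238355} - 8 i \approx -2.8879 - 8.0 i$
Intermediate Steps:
$A = -95$ ($A = 3 - \frac{\left(-7\right) \left(-28\right)}{2} = 3 - 98 = -95$)
$x = -1$ ($x = \left(-1\right) 1 = -1$)
$y{\left(D \right)} = \sqrt{D} \left(9 + D\right)$ ($y{\left(D \right)} = \left(D + 9\right) \sqrt{D} = \left(9 + D\right) \sqrt{D} = \sqrt{D} \left(9 + D\right)$)
$\left(\frac{1145}{-2509} + \frac{231}{A}\right) - y{\left(x \right)} = \left(\frac{1145}{-2509} + \frac{231}{-95}\right) - \sqrt{-1} \left(9 - 1\right) = \left(1145 \left(- \frac{1}{2509}\right) + 231 \left(- \frac{1}{95}\right)\right) - i 8 = \left(- \frac{1145}{2509} - \frac{231}{95}\right) - 8 i = - \frac{688354}{238355} - 8 i$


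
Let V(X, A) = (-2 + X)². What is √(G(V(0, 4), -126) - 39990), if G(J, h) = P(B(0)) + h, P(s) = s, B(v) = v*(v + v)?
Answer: 2*I*√10029 ≈ 200.29*I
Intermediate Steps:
B(v) = 2*v² (B(v) = v*(2*v) = 2*v²)
G(J, h) = h (G(J, h) = 2*0² + h = 2*0 + h = 0 + h = h)
√(G(V(0, 4), -126) - 39990) = √(-126 - 39990) = √(-40116) = 2*I*√10029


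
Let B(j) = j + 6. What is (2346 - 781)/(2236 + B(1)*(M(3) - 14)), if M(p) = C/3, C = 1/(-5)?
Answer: 23475/32063 ≈ 0.73215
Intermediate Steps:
C = -1/5 ≈ -0.20000
B(j) = 6 + j
M(p) = -1/15 (M(p) = -1/5/3 = -1/5*1/3 = -1/15)
(2346 - 781)/(2236 + B(1)*(M(3) - 14)) = (2346 - 781)/(2236 + (6 + 1)*(-1/15 - 14)) = 1565/(2236 + 7*(-211/15)) = 1565/(2236 - 1477/15) = 1565/(32063/15) = 1565*(15/32063) = 23475/32063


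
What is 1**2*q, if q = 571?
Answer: 571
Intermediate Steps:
1**2*q = 1**2*571 = 1*571 = 571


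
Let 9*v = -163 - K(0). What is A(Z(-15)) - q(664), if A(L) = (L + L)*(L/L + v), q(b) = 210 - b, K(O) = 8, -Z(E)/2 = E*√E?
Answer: 454 - 1080*I*√15 ≈ 454.0 - 4182.8*I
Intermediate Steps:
Z(E) = -2*E^(3/2) (Z(E) = -2*E*√E = -2*E^(3/2))
v = -19 (v = (-163 - 1*8)/9 = (-163 - 8)/9 = (⅑)*(-171) = -19)
A(L) = -36*L (A(L) = (L + L)*(L/L - 19) = (2*L)*(1 - 19) = (2*L)*(-18) = -36*L)
A(Z(-15)) - q(664) = -(-72)*(-15)^(3/2) - (210 - 1*664) = -(-72)*(-15*I*√15) - (210 - 664) = -1080*I*√15 - 1*(-454) = -1080*I*√15 + 454 = 454 - 1080*I*√15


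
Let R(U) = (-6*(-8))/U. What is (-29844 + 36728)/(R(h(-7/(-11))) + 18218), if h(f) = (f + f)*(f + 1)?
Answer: 72282/191531 ≈ 0.37739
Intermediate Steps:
h(f) = 2*f*(1 + f) (h(f) = (2*f)*(1 + f) = 2*f*(1 + f))
R(U) = 48/U
(-29844 + 36728)/(R(h(-7/(-11))) + 18218) = (-29844 + 36728)/(48/((2*(-7/(-11))*(1 - 7/(-11)))) + 18218) = 6884/(48/((2*(-7*(-1/11))*(1 - 7*(-1/11)))) + 18218) = 6884/(48/((2*(7/11)*(1 + 7/11))) + 18218) = 6884/(48/((2*(7/11)*(18/11))) + 18218) = 6884/(48/(252/121) + 18218) = 6884/(48*(121/252) + 18218) = 6884/(484/21 + 18218) = 6884/(383062/21) = 6884*(21/383062) = 72282/191531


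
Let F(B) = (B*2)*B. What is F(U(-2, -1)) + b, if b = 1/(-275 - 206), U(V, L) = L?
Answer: 961/481 ≈ 1.9979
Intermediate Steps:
F(B) = 2*B² (F(B) = (2*B)*B = 2*B²)
b = -1/481 (b = 1/(-481) = -1/481 ≈ -0.0020790)
F(U(-2, -1)) + b = 2*(-1)² - 1/481 = 2*1 - 1/481 = 2 - 1/481 = 961/481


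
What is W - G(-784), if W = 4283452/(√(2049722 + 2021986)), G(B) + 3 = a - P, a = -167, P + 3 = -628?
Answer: -461 + 2141726*√12567/113103 ≈ 1661.8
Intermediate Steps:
P = -631 (P = -3 - 628 = -631)
G(B) = 461 (G(B) = -3 + (-167 - 1*(-631)) = -3 + (-167 + 631) = -3 + 464 = 461)
W = 2141726*√12567/113103 (W = 4283452/(√4071708) = 4283452/((18*√12567)) = 4283452*(√12567/226206) = 2141726*√12567/113103 ≈ 2122.8)
W - G(-784) = 2141726*√12567/113103 - 1*461 = 2141726*√12567/113103 - 461 = -461 + 2141726*√12567/113103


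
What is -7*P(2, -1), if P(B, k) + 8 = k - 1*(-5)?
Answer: 28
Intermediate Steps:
P(B, k) = -3 + k (P(B, k) = -8 + (k - 1*(-5)) = -8 + (k + 5) = -8 + (5 + k) = -3 + k)
-7*P(2, -1) = -7*(-3 - 1) = -7*(-4) = 28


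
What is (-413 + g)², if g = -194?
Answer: 368449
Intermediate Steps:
(-413 + g)² = (-413 - 194)² = (-607)² = 368449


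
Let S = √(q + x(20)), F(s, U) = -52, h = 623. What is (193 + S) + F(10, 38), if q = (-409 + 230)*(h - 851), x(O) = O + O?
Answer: 141 + 2*√10213 ≈ 343.12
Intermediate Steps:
x(O) = 2*O
q = 40812 (q = (-409 + 230)*(623 - 851) = -179*(-228) = 40812)
S = 2*√10213 (S = √(40812 + 2*20) = √(40812 + 40) = √40852 = 2*√10213 ≈ 202.12)
(193 + S) + F(10, 38) = (193 + 2*√10213) - 52 = 141 + 2*√10213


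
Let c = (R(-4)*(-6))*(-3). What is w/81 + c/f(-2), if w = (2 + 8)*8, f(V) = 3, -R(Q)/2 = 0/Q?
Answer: 80/81 ≈ 0.98765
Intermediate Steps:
R(Q) = 0 (R(Q) = -0/Q = -2*0 = 0)
w = 80 (w = 10*8 = 80)
c = 0 (c = (0*(-6))*(-3) = 0*(-3) = 0)
w/81 + c/f(-2) = 80/81 + 0/3 = 80*(1/81) + 0*(⅓) = 80/81 + 0 = 80/81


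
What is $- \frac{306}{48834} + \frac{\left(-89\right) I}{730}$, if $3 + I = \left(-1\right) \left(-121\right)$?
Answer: $- \frac{14252168}{990245} \approx -14.393$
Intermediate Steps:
$I = 118$ ($I = -3 - -121 = -3 + 121 = 118$)
$- \frac{306}{48834} + \frac{\left(-89\right) I}{730} = - \frac{306}{48834} + \frac{\left(-89\right) 118}{730} = \left(-306\right) \frac{1}{48834} - \frac{5251}{365} = - \frac{17}{2713} - \frac{5251}{365} = - \frac{14252168}{990245}$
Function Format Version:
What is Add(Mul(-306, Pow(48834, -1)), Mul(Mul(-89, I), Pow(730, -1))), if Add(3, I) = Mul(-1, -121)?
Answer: Rational(-14252168, 990245) ≈ -14.393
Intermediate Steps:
I = 118 (I = Add(-3, Mul(-1, -121)) = Add(-3, 121) = 118)
Add(Mul(-306, Pow(48834, -1)), Mul(Mul(-89, I), Pow(730, -1))) = Add(Mul(-306, Pow(48834, -1)), Mul(Mul(-89, 118), Pow(730, -1))) = Add(Mul(-306, Rational(1, 48834)), Mul(-10502, Rational(1, 730))) = Add(Rational(-17, 2713), Rational(-5251, 365)) = Rational(-14252168, 990245)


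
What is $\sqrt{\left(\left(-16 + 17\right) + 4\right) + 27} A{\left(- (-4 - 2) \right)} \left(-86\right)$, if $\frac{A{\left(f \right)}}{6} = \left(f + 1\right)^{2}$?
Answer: $- 101136 \sqrt{2} \approx -1.4303 \cdot 10^{5}$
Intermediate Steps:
$A{\left(f \right)} = 6 \left(1 + f\right)^{2}$ ($A{\left(f \right)} = 6 \left(f + 1\right)^{2} = 6 \left(1 + f\right)^{2}$)
$\sqrt{\left(\left(-16 + 17\right) + 4\right) + 27} A{\left(- (-4 - 2) \right)} \left(-86\right) = \sqrt{\left(\left(-16 + 17\right) + 4\right) + 27} \cdot 6 \left(1 - \left(-4 - 2\right)\right)^{2} \left(-86\right) = \sqrt{\left(1 + 4\right) + 27} \cdot 6 \left(1 - -6\right)^{2} \left(-86\right) = \sqrt{5 + 27} \cdot 6 \left(1 + 6\right)^{2} \left(-86\right) = \sqrt{32} \cdot 6 \cdot 7^{2} \left(-86\right) = 4 \sqrt{2} \cdot 6 \cdot 49 \left(-86\right) = 4 \sqrt{2} \cdot 294 \left(-86\right) = 1176 \sqrt{2} \left(-86\right) = - 101136 \sqrt{2}$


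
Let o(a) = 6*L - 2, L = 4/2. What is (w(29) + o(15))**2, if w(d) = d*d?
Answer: 724201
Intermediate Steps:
L = 2 (L = 4*(1/2) = 2)
w(d) = d**2
o(a) = 10 (o(a) = 6*2 - 2 = 12 - 2 = 10)
(w(29) + o(15))**2 = (29**2 + 10)**2 = (841 + 10)**2 = 851**2 = 724201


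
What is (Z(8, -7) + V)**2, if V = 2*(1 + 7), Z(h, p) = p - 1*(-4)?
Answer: 169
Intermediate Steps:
Z(h, p) = 4 + p (Z(h, p) = p + 4 = 4 + p)
V = 16 (V = 2*8 = 16)
(Z(8, -7) + V)**2 = ((4 - 7) + 16)**2 = (-3 + 16)**2 = 13**2 = 169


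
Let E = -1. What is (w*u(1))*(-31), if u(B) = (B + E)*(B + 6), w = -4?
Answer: 0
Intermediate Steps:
u(B) = (-1 + B)*(6 + B) (u(B) = (B - 1)*(B + 6) = (-1 + B)*(6 + B))
(w*u(1))*(-31) = -4*(-6 + 1**2 + 5*1)*(-31) = -4*(-6 + 1 + 5)*(-31) = -4*0*(-31) = 0*(-31) = 0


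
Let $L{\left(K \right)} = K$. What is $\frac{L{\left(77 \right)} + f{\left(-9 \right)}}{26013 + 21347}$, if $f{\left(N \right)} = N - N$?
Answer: $\frac{77}{47360} \approx 0.0016258$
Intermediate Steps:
$f{\left(N \right)} = 0$
$\frac{L{\left(77 \right)} + f{\left(-9 \right)}}{26013 + 21347} = \frac{77 + 0}{26013 + 21347} = \frac{77}{47360}$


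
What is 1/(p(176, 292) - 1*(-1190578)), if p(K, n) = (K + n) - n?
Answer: 1/1190754 ≈ 8.3980e-7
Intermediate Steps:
p(K, n) = K
1/(p(176, 292) - 1*(-1190578)) = 1/(176 - 1*(-1190578)) = 1/(176 + 1190578) = 1/1190754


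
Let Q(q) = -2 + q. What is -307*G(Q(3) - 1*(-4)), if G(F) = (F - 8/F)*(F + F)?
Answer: -10438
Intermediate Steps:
G(F) = 2*F*(F - 8/F) (G(F) = (F - 8/F)*(2*F) = 2*F*(F - 8/F))
-307*G(Q(3) - 1*(-4)) = -307*(-16 + 2*((-2 + 3) - 1*(-4))²) = -307*(-16 + 2*(1 + 4)²) = -307*(-16 + 2*5²) = -307*(-16 + 2*25) = -307*(-16 + 50) = -307*34 = -10438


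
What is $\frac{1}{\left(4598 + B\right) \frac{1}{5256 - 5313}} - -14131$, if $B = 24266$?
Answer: $\frac{407877127}{28864} \approx 14131.0$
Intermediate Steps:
$\frac{1}{\left(4598 + B\right) \frac{1}{5256 - 5313}} - -14131 = \frac{1}{\left(4598 + 24266\right) \frac{1}{5256 - 5313}} - -14131 = \frac{1}{28864 \frac{1}{-57}} + 14131 = \frac{1}{28864 \left(- \frac{1}{57}\right)} + 14131 = \frac{1}{- \frac{28864}{57}} + 14131 = - \frac{57}{28864} + 14131 = \frac{407877127}{28864}$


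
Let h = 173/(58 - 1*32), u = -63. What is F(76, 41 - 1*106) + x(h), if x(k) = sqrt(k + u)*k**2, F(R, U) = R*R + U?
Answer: 5711 + 29929*I*sqrt(38090)/17576 ≈ 5711.0 + 332.34*I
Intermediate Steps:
h = 173/26 (h = 173/(58 - 32) = 173/26 ≈ 6.6538)
F(R, U) = U + R**2 (F(R, U) = R**2 + U = U + R**2)
x(k) = k**2*sqrt(-63 + k) (x(k) = sqrt(k - 63)*k**2 = sqrt(-63 + k)*k**2 = k**2*sqrt(-63 + k))
F(76, 41 - 1*106) + x(h) = ((41 - 1*106) + 76**2) + (173/26)**2*sqrt(-63 + 173/26) = ((41 - 106) + 5776) + 29929*sqrt(-1465/26)/676 = (-65 + 5776) + 29929*(I*sqrt(38090)/26)/676 = 5711 + 29929*I*sqrt(38090)/17576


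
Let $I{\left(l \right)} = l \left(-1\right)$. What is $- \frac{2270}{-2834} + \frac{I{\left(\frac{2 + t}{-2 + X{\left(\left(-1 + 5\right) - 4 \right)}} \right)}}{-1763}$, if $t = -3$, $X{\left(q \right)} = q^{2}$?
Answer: $\frac{4003427}{4996342} \approx 0.80127$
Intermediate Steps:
$I{\left(l \right)} = - l$
$- \frac{2270}{-2834} + \frac{I{\left(\frac{2 + t}{-2 + X{\left(\left(-1 + 5\right) - 4 \right)}} \right)}}{-1763} = - \frac{2270}{-2834} + \frac{\left(-1\right) \frac{2 - 3}{-2 + \left(\left(-1 + 5\right) - 4\right)^{2}}}{-1763} = \left(-2270\right) \left(- \frac{1}{2834}\right) + - \frac{-1}{-2 + \left(4 - 4\right)^{2}} \left(- \frac{1}{1763}\right) = \frac{1135}{1417} + - \frac{-1}{-2 + 0^{2}} \left(- \frac{1}{1763}\right) = \frac{1135}{1417} + - \frac{-1}{-2 + 0} \left(- \frac{1}{1763}\right) = \frac{1135}{1417} + - \frac{-1}{-2} \left(- \frac{1}{1763}\right) = \frac{1135}{1417} + - \frac{\left(-1\right) \left(-1\right)}{2} \left(- \frac{1}{1763}\right) = \frac{1135}{1417} + \left(-1\right) \frac{1}{2} \left(- \frac{1}{1763}\right) = \frac{1135}{1417} - - \frac{1}{3526} = \frac{1135}{1417} + \frac{1}{3526} = \frac{4003427}{4996342}$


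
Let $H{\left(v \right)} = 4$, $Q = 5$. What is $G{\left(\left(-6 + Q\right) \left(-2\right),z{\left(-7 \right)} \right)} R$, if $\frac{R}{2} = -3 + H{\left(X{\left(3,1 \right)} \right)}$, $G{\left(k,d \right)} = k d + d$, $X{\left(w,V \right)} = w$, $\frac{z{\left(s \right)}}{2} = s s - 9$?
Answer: $480$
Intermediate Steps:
$z{\left(s \right)} = -18 + 2 s^{2}$ ($z{\left(s \right)} = 2 \left(s s - 9\right) = 2 \left(s^{2} - 9\right) = 2 \left(-9 + s^{2}\right) = -18 + 2 s^{2}$)
$G{\left(k,d \right)} = d + d k$ ($G{\left(k,d \right)} = d k + d = d + d k$)
$R = 2$ ($R = 2 \left(-3 + 4\right) = 2 \cdot 1 = 2$)
$G{\left(\left(-6 + Q\right) \left(-2\right),z{\left(-7 \right)} \right)} R = \left(-18 + 2 \left(-7\right)^{2}\right) \left(1 + \left(-6 + 5\right) \left(-2\right)\right) 2 = \left(-18 + 2 \cdot 49\right) \left(1 - -2\right) 2 = \left(-18 + 98\right) \left(1 + 2\right) 2 = 80 \cdot 3 \cdot 2 = 240 \cdot 2 = 480$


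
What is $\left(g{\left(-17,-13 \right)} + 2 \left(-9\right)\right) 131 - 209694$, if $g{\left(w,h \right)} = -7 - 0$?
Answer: $-212969$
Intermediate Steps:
$g{\left(w,h \right)} = -7$ ($g{\left(w,h \right)} = -7 + 0 = -7$)
$\left(g{\left(-17,-13 \right)} + 2 \left(-9\right)\right) 131 - 209694 = \left(-7 + 2 \left(-9\right)\right) 131 - 209694 = \left(-7 - 18\right) 131 - 209694 = \left(-25\right) 131 - 209694 = -3275 - 209694 = -212969$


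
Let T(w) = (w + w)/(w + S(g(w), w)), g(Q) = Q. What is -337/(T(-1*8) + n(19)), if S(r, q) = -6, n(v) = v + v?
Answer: -2359/274 ≈ -8.6095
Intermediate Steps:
n(v) = 2*v
T(w) = 2*w/(-6 + w) (T(w) = (w + w)/(w - 6) = (2*w)/(-6 + w) = 2*w/(-6 + w))
-337/(T(-1*8) + n(19)) = -337/(2*(-1*8)/(-6 - 1*8) + 2*19) = -337/(2*(-8)/(-6 - 8) + 38) = -337/(2*(-8)/(-14) + 38) = -337/(2*(-8)*(-1/14) + 38) = -337/(8/7 + 38) = -337/(274/7) = (7/274)*(-337) = -2359/274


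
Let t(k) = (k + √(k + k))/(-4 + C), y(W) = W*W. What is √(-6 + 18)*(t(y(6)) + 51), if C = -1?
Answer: -12*√6/5 + 438*√3/5 ≈ 145.85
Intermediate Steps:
y(W) = W²
t(k) = -k/5 - √2*√k/5 (t(k) = (k + √(k + k))/(-4 - 1) = (k + √(2*k))/(-5) = (k + √2*√k)*(-⅕) = -k/5 - √2*√k/5)
√(-6 + 18)*(t(y(6)) + 51) = √(-6 + 18)*((-⅕*6² - √2*√(6²)/5) + 51) = √12*((-⅕*36 - √2*√36/5) + 51) = (2*√3)*((-36/5 - ⅕*√2*6) + 51) = (2*√3)*((-36/5 - 6*√2/5) + 51) = (2*√3)*(219/5 - 6*√2/5) = 2*√3*(219/5 - 6*√2/5)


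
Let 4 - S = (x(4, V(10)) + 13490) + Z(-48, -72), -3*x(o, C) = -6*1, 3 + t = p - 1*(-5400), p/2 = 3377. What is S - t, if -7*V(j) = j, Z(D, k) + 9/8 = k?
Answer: -204527/8 ≈ -25566.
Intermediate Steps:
p = 6754 (p = 2*3377 = 6754)
Z(D, k) = -9/8 + k
V(j) = -j/7
t = 12151 (t = -3 + (6754 - 1*(-5400)) = -3 + (6754 + 5400) = -3 + 12154 = 12151)
x(o, C) = 2 (x(o, C) = -(-2) = -⅓*(-6) = 2)
S = -107319/8 (S = 4 - ((2 + 13490) + (-9/8 - 72)) = 4 - (13492 - 585/8) = 4 - 1*107351/8 = 4 - 107351/8 = -107319/8 ≈ -13415.)
S - t = -107319/8 - 1*12151 = -107319/8 - 12151 = -204527/8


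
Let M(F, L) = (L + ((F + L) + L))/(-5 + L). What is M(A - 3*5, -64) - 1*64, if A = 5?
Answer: -4214/69 ≈ -61.072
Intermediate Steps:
M(F, L) = (F + 3*L)/(-5 + L) (M(F, L) = (L + (F + 2*L))/(-5 + L) = (F + 3*L)/(-5 + L))
M(A - 3*5, -64) - 1*64 = ((5 - 3*5) + 3*(-64))/(-5 - 64) - 1*64 = ((5 - 15) - 192)/(-69) - 64 = -(-10 - 192)/69 - 64 = -1/69*(-202) - 64 = 202/69 - 64 = -4214/69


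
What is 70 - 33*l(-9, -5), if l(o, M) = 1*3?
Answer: -29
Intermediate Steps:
l(o, M) = 3
70 - 33*l(-9, -5) = 70 - 33*3 = 70 - 99 = -29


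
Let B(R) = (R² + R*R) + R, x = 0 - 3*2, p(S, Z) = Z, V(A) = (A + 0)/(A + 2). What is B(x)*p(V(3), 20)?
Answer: 1320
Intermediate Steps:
V(A) = A/(2 + A)
x = -6 (x = 0 - 6 = -6)
B(R) = R + 2*R² (B(R) = (R² + R²) + R = 2*R² + R = R + 2*R²)
B(x)*p(V(3), 20) = -6*(1 + 2*(-6))*20 = -6*(1 - 12)*20 = -6*(-11)*20 = 66*20 = 1320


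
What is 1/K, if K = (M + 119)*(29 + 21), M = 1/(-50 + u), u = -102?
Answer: 76/452175 ≈ 0.00016808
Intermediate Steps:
M = -1/152 (M = 1/(-50 - 102) = 1/(-152) = -1/152 ≈ -0.0065789)
K = 452175/76 (K = (-1/152 + 119)*(29 + 21) = (18087/152)*50 = 452175/76 ≈ 5949.7)
1/K = 1/(452175/76) = 76/452175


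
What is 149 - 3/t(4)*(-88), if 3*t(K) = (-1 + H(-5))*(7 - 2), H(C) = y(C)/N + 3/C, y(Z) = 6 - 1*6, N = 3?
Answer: 50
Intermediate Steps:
y(Z) = 0 (y(Z) = 6 - 6 = 0)
H(C) = 3/C (H(C) = 0/3 + 3/C = 0*(1/3) + 3/C = 0 + 3/C = 3/C)
t(K) = -8/3 (t(K) = ((-1 + 3/(-5))*(7 - 2))/3 = ((-1 + 3*(-1/5))*5)/3 = ((-1 - 3/5)*5)/3 = (-8/5*5)/3 = (1/3)*(-8) = -8/3)
149 - 3/t(4)*(-88) = 149 - 3/(-8/3)*(-88) = 149 - 3*(-3/8)*(-88) = 149 + (9/8)*(-88) = 149 - 99 = 50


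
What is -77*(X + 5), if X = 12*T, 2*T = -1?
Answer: 77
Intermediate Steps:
T = -½ (T = (½)*(-1) = -½ ≈ -0.50000)
X = -6 (X = 12*(-½) = -6)
-77*(X + 5) = -77*(-6 + 5) = -77*(-1) = 77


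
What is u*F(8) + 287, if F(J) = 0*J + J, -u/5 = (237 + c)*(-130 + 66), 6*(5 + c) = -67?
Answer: 1696861/3 ≈ 5.6562e+5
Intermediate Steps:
c = -97/6 (c = -5 + (1/6)*(-67) = -5 - 67/6 = -97/6 ≈ -16.167)
u = 212000/3 (u = -5*(237 - 97/6)*(-130 + 66) = -6625*(-64)/6 = -5*(-42400/3) = 212000/3 ≈ 70667.)
F(J) = J (F(J) = 0 + J = J)
u*F(8) + 287 = (212000/3)*8 + 287 = 1696000/3 + 287 = 1696861/3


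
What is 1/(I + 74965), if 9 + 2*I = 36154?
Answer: 2/186075 ≈ 1.0748e-5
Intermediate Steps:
I = 36145/2 (I = -9/2 + (1/2)*36154 = -9/2 + 18077 = 36145/2 ≈ 18073.)
1/(I + 74965) = 1/(36145/2 + 74965) = 1/(186075/2) = 2/186075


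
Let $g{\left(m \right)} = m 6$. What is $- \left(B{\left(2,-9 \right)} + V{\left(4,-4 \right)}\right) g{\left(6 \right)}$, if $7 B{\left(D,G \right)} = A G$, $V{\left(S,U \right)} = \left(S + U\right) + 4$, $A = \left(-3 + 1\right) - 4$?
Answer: $- \frac{2952}{7} \approx -421.71$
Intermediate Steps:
$A = -6$ ($A = -2 - 4 = -6$)
$g{\left(m \right)} = 6 m$
$V{\left(S,U \right)} = 4 + S + U$
$B{\left(D,G \right)} = - \frac{6 G}{7}$ ($B{\left(D,G \right)} = \frac{\left(-6\right) G}{7} = - \frac{6 G}{7}$)
$- \left(B{\left(2,-9 \right)} + V{\left(4,-4 \right)}\right) g{\left(6 \right)} = - \left(\left(- \frac{6}{7}\right) \left(-9\right) + \left(4 + 4 - 4\right)\right) 6 \cdot 6 = - \left(\frac{54}{7} + 4\right) 36 = - \frac{82 \cdot 36}{7} = \left(-1\right) \frac{2952}{7} = - \frac{2952}{7}$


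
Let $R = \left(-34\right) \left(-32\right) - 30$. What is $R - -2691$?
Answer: $3749$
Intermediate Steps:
$R = 1058$ ($R = 1088 - 30 = 1058$)
$R - -2691 = 1058 - -2691 = 1058 + 2691 = 3749$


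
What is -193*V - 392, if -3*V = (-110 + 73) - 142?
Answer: -35723/3 ≈ -11908.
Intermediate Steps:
V = 179/3 (V = -((-110 + 73) - 142)/3 = -(-37 - 142)/3 = -1/3*(-179) = 179/3 ≈ 59.667)
-193*V - 392 = -193*179/3 - 392 = -34547/3 - 392 = -35723/3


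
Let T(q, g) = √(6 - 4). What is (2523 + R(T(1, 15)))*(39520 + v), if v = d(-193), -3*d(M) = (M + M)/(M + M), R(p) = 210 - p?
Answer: 108007249 - 118559*√2/3 ≈ 1.0795e+8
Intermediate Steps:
T(q, g) = √2
d(M) = -⅓ (d(M) = -(M + M)/(3*(M + M)) = -2*M/(3*(2*M)) = -2*M*1/(2*M)/3 = -⅓*1 = -⅓)
v = -⅓ ≈ -0.33333
(2523 + R(T(1, 15)))*(39520 + v) = (2523 + (210 - √2))*(39520 - ⅓) = (2733 - √2)*(118559/3) = 108007249 - 118559*√2/3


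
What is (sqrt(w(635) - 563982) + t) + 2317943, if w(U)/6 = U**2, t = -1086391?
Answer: 1231552 + 6*sqrt(51538) ≈ 1.2329e+6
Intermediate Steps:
w(U) = 6*U**2
(sqrt(w(635) - 563982) + t) + 2317943 = (sqrt(6*635**2 - 563982) - 1086391) + 2317943 = (sqrt(6*403225 - 563982) - 1086391) + 2317943 = (sqrt(2419350 - 563982) - 1086391) + 2317943 = (sqrt(1855368) - 1086391) + 2317943 = (6*sqrt(51538) - 1086391) + 2317943 = (-1086391 + 6*sqrt(51538)) + 2317943 = 1231552 + 6*sqrt(51538)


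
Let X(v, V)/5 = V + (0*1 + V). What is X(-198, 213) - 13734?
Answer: -11604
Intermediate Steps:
X(v, V) = 10*V (X(v, V) = 5*(V + (0*1 + V)) = 5*(V + (0 + V)) = 5*(V + V) = 5*(2*V) = 10*V)
X(-198, 213) - 13734 = 10*213 - 13734 = 2130 - 13734 = -11604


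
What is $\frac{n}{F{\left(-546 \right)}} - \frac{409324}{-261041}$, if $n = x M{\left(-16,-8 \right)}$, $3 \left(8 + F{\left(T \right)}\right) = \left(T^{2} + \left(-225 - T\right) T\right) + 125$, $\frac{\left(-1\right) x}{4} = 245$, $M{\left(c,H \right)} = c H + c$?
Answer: $- \frac{35628785356}{32095251991} \approx -1.1101$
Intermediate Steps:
$M{\left(c,H \right)} = c + H c$ ($M{\left(c,H \right)} = H c + c = c + H c$)
$x = -980$ ($x = \left(-4\right) 245 = -980$)
$F{\left(T \right)} = \frac{101}{3} + \frac{T^{2}}{3} + \frac{T \left(-225 - T\right)}{3}$ ($F{\left(T \right)} = -8 + \frac{\left(T^{2} + \left(-225 - T\right) T\right) + 125}{3} = -8 + \frac{\left(T^{2} + T \left(-225 - T\right)\right) + 125}{3} = -8 + \frac{125 + T^{2} + T \left(-225 - T\right)}{3} = -8 + \left(\frac{125}{3} + \frac{T^{2}}{3} + \frac{T \left(-225 - T\right)}{3}\right) = \frac{101}{3} + \frac{T^{2}}{3} + \frac{T \left(-225 - T\right)}{3}$)
$n = -109760$ ($n = - 980 \left(- 16 \left(1 - 8\right)\right) = - 980 \left(\left(-16\right) \left(-7\right)\right) = \left(-980\right) 112 = -109760$)
$\frac{n}{F{\left(-546 \right)}} - \frac{409324}{-261041} = - \frac{109760}{\frac{101}{3} - -40950} - \frac{409324}{-261041} = - \frac{109760}{\frac{101}{3} + 40950} - - \frac{409324}{261041} = - \frac{109760}{\frac{122951}{3}} + \frac{409324}{261041} = \left(-109760\right) \frac{3}{122951} + \frac{409324}{261041} = - \frac{329280}{122951} + \frac{409324}{261041} = - \frac{35628785356}{32095251991}$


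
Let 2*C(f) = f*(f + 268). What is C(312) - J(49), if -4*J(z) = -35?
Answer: 361885/4 ≈ 90471.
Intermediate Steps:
J(z) = 35/4 (J(z) = -¼*(-35) = 35/4)
C(f) = f*(268 + f)/2 (C(f) = (f*(f + 268))/2 = (f*(268 + f))/2 = f*(268 + f)/2)
C(312) - J(49) = (½)*312*(268 + 312) - 1*35/4 = (½)*312*580 - 35/4 = 90480 - 35/4 = 361885/4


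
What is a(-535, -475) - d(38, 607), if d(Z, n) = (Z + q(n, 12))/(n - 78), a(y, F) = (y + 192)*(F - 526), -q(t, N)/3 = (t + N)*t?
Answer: 7945896/23 ≈ 3.4547e+5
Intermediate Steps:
q(t, N) = -3*t*(N + t) (q(t, N) = -3*(t + N)*t = -3*(N + t)*t = -3*t*(N + t))
a(y, F) = (-526 + F)*(192 + y) (a(y, F) = (192 + y)*(-526 + F) = (-526 + F)*(192 + y))
d(Z, n) = (Z - 3*n*(12 + n))/(-78 + n) (d(Z, n) = (Z - 3*n*(12 + n))/(n - 78) = (Z - 3*n*(12 + n))/(-78 + n))
a(-535, -475) - d(38, 607) = (-100992 - 526*(-535) + 192*(-475) - 475*(-535)) - (38 - 3*607*(12 + 607))/(-78 + 607) = (-100992 + 281410 - 91200 + 254125) - (38 - 3*607*619)/529 = 343343 - (38 - 1127199)/529 = 343343 - (-1127161)/529 = 343343 - 1*(-49007/23) = 343343 + 49007/23 = 7945896/23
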